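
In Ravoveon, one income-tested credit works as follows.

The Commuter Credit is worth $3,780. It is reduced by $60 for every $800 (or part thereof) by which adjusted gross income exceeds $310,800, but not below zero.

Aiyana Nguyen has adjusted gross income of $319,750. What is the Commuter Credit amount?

$3,060

Commuter Credit: income exceeds $310,800 by $8,950, which is 12 full-or-partial $800 increments; reduction = 12 × $60 = $720, leaving $3,060.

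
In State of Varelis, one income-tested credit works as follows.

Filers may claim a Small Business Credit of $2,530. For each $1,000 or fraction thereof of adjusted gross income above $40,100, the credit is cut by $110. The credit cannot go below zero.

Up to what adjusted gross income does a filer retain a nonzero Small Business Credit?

After 22 increments the reduction is 22 × $110 = $2,420, leaving $110; one more increment wipes it out. Increment 22 ends at excess 22 × $1,000 = $22,000, so the highest qualifying income is $40,100 + $22,000 = $62,100.

$62,100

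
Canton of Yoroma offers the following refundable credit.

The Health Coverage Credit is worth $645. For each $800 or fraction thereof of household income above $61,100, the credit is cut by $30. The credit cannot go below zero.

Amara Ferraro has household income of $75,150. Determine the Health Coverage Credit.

Health Coverage Credit: income exceeds $61,100 by $14,050, which is 18 full-or-partial $800 increments; reduction = 18 × $30 = $540, leaving $105.

$105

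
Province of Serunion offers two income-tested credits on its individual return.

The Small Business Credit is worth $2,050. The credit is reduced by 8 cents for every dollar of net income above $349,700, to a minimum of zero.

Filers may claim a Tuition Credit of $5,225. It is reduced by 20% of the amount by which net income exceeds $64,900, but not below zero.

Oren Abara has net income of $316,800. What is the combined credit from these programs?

Small Business Credit: $316,800 is at or below the $349,700 threshold, so the full $2,050 applies.
Tuition Credit: 20% of the $251,900 excess over $64,900 is $50,380 ≥ base, so the credit is $0.
Total: $2,050 + $0 = $2,050.

$2,050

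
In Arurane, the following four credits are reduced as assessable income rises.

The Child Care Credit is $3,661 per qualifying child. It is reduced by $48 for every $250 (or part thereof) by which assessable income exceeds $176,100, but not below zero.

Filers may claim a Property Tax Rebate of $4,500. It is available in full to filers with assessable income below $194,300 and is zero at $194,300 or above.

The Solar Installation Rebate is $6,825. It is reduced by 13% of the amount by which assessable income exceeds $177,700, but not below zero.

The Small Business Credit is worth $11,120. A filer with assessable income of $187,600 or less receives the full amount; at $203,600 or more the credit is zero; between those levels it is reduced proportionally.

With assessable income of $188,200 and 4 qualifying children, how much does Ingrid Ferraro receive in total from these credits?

$32,955

Child Care Credit: base = 4 × $3,661 = $14,644. income exceeds $176,100 by $12,100, which is 49 full-or-partial $250 increments; reduction = 49 × $48 = $2,352, leaving $12,292.
Property Tax Rebate: $188,200 is below the $194,300 cutoff, so the full $4,500 applies.
Solar Installation Rebate: 13% of the $10,500 excess over $177,700 is $1,365; credit = $6,825 − $1,365 = $5,460.
Small Business Credit: $188,200 is $600 into a $16,000 phase-out range, leaving 15,400/16,000 of the credit: $11,120 × 15,400/16,000 = $10,703.
Total: $12,292 + $4,500 + $5,460 + $10,703 = $32,955.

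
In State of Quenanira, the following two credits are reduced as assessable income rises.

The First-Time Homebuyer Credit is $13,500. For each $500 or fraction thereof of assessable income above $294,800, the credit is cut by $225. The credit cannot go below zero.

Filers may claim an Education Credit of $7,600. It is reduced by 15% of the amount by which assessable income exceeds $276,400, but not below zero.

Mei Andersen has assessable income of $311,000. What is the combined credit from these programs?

First-Time Homebuyer Credit: income exceeds $294,800 by $16,200, which is 33 full-or-partial $500 increments; reduction = 33 × $225 = $7,425, leaving $6,075.
Education Credit: 15% of the $34,600 excess over $276,400 is $5,190; credit = $7,600 − $5,190 = $2,410.
Total: $6,075 + $2,410 = $8,485.

$8,485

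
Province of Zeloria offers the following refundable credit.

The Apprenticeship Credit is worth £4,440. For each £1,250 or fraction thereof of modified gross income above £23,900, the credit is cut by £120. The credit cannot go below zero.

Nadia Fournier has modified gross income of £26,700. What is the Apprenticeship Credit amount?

£4,080

Apprenticeship Credit: income exceeds £23,900 by £2,800, which is 3 full-or-partial £1,250 increments; reduction = 3 × £120 = £360, leaving £4,080.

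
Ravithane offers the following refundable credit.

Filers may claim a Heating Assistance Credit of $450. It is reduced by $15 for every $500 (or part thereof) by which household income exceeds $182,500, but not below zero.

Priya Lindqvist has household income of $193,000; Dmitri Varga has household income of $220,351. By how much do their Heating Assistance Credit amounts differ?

$135

Priya ($193,000): Heating Assistance Credit: income exceeds $182,500 by $10,500, which is 21 full-or-partial $500 increments; reduction = 21 × $15 = $315, leaving $135.
Dmitri ($220,351): Heating Assistance Credit: income exceeds $182,500 by $37,851 → 76 increments × $15 = $1,140 ≥ base, so the credit is $0.
Difference: |$135 − $0| = $135.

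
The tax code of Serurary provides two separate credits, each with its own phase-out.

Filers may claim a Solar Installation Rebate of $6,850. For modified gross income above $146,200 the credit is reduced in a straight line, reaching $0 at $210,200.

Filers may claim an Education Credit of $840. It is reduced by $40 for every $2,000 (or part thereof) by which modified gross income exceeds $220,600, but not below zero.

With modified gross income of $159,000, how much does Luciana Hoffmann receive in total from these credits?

$6,320

Solar Installation Rebate: $159,000 is $12,800 into a $64,000 phase-out range, leaving 51,200/64,000 of the credit: $6,850 × 51,200/64,000 = $5,480.
Education Credit: $159,000 is at or below the $220,600 threshold, so the full $840 applies.
Total: $5,480 + $840 = $6,320.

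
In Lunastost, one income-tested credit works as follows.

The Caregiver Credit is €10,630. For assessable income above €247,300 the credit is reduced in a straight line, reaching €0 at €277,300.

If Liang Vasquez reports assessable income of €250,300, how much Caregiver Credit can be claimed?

€9,567

Caregiver Credit: €250,300 is €3,000 into a €30,000 phase-out range, leaving 27,000/30,000 of the credit: €10,630 × 27,000/30,000 = €9,567.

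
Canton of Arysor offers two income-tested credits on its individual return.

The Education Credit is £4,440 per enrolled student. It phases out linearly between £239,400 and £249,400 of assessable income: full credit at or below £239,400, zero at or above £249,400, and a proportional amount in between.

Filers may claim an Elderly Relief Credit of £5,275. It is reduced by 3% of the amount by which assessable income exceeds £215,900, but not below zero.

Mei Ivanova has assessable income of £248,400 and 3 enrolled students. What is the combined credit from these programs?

£5,632

Education Credit: base = 3 × £4,440 = £13,320. £248,400 is £9,000 into a £10,000 phase-out range, leaving 1,000/10,000 of the credit: £13,320 × 1,000/10,000 = £1,332.
Elderly Relief Credit: 3% of the £32,500 excess over £215,900 is £975; credit = £5,275 − £975 = £4,300.
Total: £1,332 + £4,300 = £5,632.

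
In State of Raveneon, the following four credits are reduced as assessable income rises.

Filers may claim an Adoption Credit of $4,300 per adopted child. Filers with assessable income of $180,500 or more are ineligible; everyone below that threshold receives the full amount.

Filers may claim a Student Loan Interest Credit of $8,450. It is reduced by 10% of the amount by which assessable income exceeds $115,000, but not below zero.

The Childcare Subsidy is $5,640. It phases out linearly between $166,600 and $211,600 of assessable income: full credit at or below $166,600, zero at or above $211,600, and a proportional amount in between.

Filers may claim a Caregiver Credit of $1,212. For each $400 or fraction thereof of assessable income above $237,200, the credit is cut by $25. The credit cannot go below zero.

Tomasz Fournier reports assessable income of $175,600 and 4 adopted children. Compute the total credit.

Adoption Credit: base = 4 × $4,300 = $17,200. $175,600 is below the $180,500 cutoff, so the full $17,200 applies.
Student Loan Interest Credit: 10% of the $60,600 excess over $115,000 is $6,060; credit = $8,450 − $6,060 = $2,390.
Childcare Subsidy: $175,600 is $9,000 into a $45,000 phase-out range, leaving 36,000/45,000 of the credit: $5,640 × 36,000/45,000 = $4,512.
Caregiver Credit: $175,600 is at or below the $237,200 threshold, so the full $1,212 applies.
Total: $17,200 + $2,390 + $4,512 + $1,212 = $25,314.

$25,314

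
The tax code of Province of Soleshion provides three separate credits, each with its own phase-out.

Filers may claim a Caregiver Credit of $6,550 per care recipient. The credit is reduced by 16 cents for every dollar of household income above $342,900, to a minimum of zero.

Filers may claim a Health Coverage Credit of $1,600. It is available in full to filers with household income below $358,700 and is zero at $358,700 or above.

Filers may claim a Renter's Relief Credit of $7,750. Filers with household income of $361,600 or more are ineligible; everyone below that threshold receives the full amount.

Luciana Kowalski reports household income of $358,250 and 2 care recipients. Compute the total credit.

$19,994

Caregiver Credit: base = 2 × $6,550 = $13,100. 16% of the $15,350 excess over $342,900 is $2,456; credit = $13,100 − $2,456 = $10,644.
Health Coverage Credit: $358,250 is below the $358,700 cutoff, so the full $1,600 applies.
Renter's Relief Credit: $358,250 is below the $361,600 cutoff, so the full $7,750 applies.
Total: $10,644 + $1,600 + $7,750 = $19,994.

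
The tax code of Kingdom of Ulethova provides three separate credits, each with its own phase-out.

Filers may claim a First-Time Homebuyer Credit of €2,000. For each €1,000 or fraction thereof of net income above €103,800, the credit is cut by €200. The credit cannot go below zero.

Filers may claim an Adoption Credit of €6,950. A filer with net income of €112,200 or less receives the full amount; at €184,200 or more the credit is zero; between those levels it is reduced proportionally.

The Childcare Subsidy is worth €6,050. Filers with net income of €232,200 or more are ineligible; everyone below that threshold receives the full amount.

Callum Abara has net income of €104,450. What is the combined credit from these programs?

€14,800

First-Time Homebuyer Credit: income exceeds €103,800 by €650, which is 1 full-or-partial €1,000 increment; reduction = 1 × €200 = €200, leaving €1,800.
Adoption Credit: €104,450 is at or below the €112,200 threshold, so the full €6,950 applies.
Childcare Subsidy: €104,450 is below the €232,200 cutoff, so the full €6,050 applies.
Total: €1,800 + €6,950 + €6,050 = €14,800.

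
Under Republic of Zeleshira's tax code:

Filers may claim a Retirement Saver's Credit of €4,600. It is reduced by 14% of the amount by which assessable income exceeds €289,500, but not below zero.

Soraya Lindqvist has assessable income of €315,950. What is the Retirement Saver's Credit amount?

€897

Retirement Saver's Credit: 14% of the €26,450 excess over €289,500 is €3,703; credit = €4,600 − €3,703 = €897.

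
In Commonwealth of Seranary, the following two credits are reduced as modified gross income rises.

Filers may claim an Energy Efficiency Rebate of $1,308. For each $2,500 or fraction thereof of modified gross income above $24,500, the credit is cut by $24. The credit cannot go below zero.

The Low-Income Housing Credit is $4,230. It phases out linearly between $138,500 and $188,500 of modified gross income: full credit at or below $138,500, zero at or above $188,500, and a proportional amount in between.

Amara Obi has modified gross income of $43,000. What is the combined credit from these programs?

Energy Efficiency Rebate: income exceeds $24,500 by $18,500, which is 8 full-or-partial $2,500 increments; reduction = 8 × $24 = $192, leaving $1,116.
Low-Income Housing Credit: $43,000 is at or below the $138,500 threshold, so the full $4,230 applies.
Total: $1,116 + $4,230 = $5,346.

$5,346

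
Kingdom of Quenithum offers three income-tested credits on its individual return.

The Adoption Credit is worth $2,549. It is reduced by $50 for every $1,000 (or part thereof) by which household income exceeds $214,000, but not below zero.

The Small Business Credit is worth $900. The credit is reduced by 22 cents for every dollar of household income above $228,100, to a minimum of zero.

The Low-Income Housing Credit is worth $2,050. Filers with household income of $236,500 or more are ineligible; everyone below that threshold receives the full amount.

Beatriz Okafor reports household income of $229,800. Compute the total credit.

Adoption Credit: income exceeds $214,000 by $15,800, which is 16 full-or-partial $1,000 increments; reduction = 16 × $50 = $800, leaving $1,749.
Small Business Credit: 22% of the $1,700 excess over $228,100 is $374; credit = $900 − $374 = $526.
Low-Income Housing Credit: $229,800 is below the $236,500 cutoff, so the full $2,050 applies.
Total: $1,749 + $526 + $2,050 = $4,325.

$4,325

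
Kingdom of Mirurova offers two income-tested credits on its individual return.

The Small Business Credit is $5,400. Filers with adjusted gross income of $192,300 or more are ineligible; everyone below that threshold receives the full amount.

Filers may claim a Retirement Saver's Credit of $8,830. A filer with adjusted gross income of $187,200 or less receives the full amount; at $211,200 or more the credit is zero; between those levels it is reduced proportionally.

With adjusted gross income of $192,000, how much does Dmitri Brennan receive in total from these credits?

Small Business Credit: $192,000 is below the $192,300 cutoff, so the full $5,400 applies.
Retirement Saver's Credit: $192,000 is $4,800 into a $24,000 phase-out range, leaving 19,200/24,000 of the credit: $8,830 × 19,200/24,000 = $7,064.
Total: $5,400 + $7,064 = $12,464.

$12,464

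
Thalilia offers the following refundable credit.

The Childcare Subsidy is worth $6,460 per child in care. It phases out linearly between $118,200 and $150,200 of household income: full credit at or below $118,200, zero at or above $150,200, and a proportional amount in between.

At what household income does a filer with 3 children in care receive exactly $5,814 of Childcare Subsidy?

Full credit = 3 × $6,460 = $19,380.
$5,814 is 5,814/19,380 of the full $19,380, so 13,566/19,380 of the $32,000 range has been used: income = $118,200 + $32,000 × 13,566/19,380 = $140,600.

$140,600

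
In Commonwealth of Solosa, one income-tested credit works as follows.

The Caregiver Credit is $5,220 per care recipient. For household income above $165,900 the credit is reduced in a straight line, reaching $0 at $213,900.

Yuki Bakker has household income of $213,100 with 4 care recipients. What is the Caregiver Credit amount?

Caregiver Credit: base = 4 × $5,220 = $20,880. $213,100 is $47,200 into a $48,000 phase-out range, leaving 800/48,000 of the credit: $20,880 × 800/48,000 = $348.

$348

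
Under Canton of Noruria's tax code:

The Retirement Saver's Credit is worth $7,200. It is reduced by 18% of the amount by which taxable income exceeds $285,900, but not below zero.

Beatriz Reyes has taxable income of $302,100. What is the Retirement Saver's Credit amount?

$4,284

Retirement Saver's Credit: 18% of the $16,200 excess over $285,900 is $2,916; credit = $7,200 − $2,916 = $4,284.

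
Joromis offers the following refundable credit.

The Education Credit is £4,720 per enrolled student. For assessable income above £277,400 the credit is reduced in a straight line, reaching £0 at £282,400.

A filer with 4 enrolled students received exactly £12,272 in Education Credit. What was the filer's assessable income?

£279,150

Full credit = 4 × £4,720 = £18,880.
£12,272 is 12,272/18,880 of the full £18,880, so 6,608/18,880 of the £5,000 range has been used: income = £277,400 + £5,000 × 6,608/18,880 = £279,150.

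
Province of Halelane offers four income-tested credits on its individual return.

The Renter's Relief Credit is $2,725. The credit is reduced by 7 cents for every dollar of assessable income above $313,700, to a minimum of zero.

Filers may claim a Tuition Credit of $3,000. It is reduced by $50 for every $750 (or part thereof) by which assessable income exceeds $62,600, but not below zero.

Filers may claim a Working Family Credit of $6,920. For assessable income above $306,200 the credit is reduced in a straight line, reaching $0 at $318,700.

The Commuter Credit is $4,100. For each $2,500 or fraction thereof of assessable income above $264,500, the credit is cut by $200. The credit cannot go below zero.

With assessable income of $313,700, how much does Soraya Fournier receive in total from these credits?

$5,593

Renter's Relief Credit: $313,700 is at or below the $313,700 threshold, so the full $2,725 applies.
Tuition Credit: income exceeds $62,600 by $251,100 → 335 increments × $50 = $16,750 ≥ base, so the credit is $0.
Working Family Credit: $313,700 is $7,500 into a $12,500 phase-out range, leaving 5,000/12,500 of the credit: $6,920 × 5,000/12,500 = $2,768.
Commuter Credit: income exceeds $264,500 by $49,200, which is 20 full-or-partial $2,500 increments; reduction = 20 × $200 = $4,000, leaving $100.
Total: $2,725 + $0 + $2,768 + $100 = $5,593.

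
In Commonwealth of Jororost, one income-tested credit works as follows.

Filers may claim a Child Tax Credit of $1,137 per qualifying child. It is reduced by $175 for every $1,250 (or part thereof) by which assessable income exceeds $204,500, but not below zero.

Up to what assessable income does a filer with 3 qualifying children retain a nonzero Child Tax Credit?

Full credit = 3 × $1,137 = $3,411.
After 19 increments the reduction is 19 × $175 = $3,325, leaving $86; one more increment wipes it out. Increment 19 ends at excess 19 × $1,250 = $23,750, so the highest qualifying income is $204,500 + $23,750 = $228,250.

$228,250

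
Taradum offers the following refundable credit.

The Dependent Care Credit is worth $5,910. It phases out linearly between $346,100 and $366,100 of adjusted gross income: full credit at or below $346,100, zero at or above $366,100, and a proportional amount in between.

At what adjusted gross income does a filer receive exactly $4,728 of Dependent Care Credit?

$350,100

$4,728 is 4,728/5,910 of the full $5,910, so 1,182/5,910 of the $20,000 range has been used: income = $346,100 + $20,000 × 1,182/5,910 = $350,100.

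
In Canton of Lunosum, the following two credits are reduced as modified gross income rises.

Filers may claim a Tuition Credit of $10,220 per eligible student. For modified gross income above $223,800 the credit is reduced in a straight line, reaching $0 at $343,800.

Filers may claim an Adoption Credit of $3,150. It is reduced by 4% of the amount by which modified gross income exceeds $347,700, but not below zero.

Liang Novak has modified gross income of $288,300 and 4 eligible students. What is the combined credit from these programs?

$22,057

Tuition Credit: base = 4 × $10,220 = $40,880. $288,300 is $64,500 into a $120,000 phase-out range, leaving 55,500/120,000 of the credit: $40,880 × 55,500/120,000 = $18,907.
Adoption Credit: $288,300 is at or below the $347,700 threshold, so the full $3,150 applies.
Total: $18,907 + $3,150 = $22,057.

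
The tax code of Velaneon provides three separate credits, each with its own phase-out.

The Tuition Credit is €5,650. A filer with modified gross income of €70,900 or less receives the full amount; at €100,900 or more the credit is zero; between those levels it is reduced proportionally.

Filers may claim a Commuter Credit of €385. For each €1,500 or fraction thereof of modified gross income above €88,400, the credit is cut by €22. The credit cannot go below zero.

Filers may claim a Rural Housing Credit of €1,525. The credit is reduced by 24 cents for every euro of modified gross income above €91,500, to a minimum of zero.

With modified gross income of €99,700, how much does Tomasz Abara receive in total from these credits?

Tuition Credit: €99,700 is €28,800 into a €30,000 phase-out range, leaving 1,200/30,000 of the credit: €5,650 × 1,200/30,000 = €226.
Commuter Credit: income exceeds €88,400 by €11,300, which is 8 full-or-partial €1,500 increments; reduction = 8 × €22 = €176, leaving €209.
Rural Housing Credit: 24% of the €8,200 excess over €91,500 is €1,968 ≥ base, so the credit is €0.
Total: €226 + €209 + €0 = €435.

€435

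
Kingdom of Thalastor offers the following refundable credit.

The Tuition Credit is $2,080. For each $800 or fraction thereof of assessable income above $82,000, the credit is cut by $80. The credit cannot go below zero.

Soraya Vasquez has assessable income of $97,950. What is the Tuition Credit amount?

$480

Tuition Credit: income exceeds $82,000 by $15,950, which is 20 full-or-partial $800 increments; reduction = 20 × $80 = $1,600, leaving $480.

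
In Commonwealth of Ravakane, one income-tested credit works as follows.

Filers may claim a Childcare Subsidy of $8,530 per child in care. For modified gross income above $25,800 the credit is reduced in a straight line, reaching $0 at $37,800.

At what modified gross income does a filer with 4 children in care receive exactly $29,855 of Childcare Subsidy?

Full credit = 4 × $8,530 = $34,120.
$29,855 is 29,855/34,120 of the full $34,120, so 4,265/34,120 of the $12,000 range has been used: income = $25,800 + $12,000 × 4,265/34,120 = $27,300.

$27,300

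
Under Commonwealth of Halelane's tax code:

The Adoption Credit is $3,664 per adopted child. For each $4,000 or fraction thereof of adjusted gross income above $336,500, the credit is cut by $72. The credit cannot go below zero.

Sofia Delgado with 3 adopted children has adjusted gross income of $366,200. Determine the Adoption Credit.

$10,416

Adoption Credit: base = 3 × $3,664 = $10,992. income exceeds $336,500 by $29,700, which is 8 full-or-partial $4,000 increments; reduction = 8 × $72 = $576, leaving $10,416.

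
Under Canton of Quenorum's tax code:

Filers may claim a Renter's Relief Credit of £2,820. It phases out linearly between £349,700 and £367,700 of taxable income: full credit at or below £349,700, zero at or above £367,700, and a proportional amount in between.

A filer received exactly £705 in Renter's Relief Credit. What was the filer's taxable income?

£705 is 705/2,820 of the full £2,820, so 2,115/2,820 of the £18,000 range has been used: income = £349,700 + £18,000 × 2,115/2,820 = £363,200.

£363,200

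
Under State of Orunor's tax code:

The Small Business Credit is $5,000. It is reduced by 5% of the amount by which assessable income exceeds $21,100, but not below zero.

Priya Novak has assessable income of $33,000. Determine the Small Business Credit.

Small Business Credit: 5% of the $11,900 excess over $21,100 is $595; credit = $5,000 − $595 = $4,405.

$4,405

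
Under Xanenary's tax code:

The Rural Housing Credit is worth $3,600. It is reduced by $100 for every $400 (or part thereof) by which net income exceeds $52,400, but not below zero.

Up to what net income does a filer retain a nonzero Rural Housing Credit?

After 35 increments the reduction is 35 × $100 = $3,500, leaving $100; one more increment wipes it out. Increment 35 ends at excess 35 × $400 = $14,000, so the highest qualifying income is $52,400 + $14,000 = $66,400.

$66,400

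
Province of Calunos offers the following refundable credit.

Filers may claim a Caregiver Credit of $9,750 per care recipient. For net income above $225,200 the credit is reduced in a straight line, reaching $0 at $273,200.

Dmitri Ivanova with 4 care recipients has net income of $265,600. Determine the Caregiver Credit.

Caregiver Credit: base = 4 × $9,750 = $39,000. $265,600 is $40,400 into a $48,000 phase-out range, leaving 7,600/48,000 of the credit: $39,000 × 7,600/48,000 = $6,175.

$6,175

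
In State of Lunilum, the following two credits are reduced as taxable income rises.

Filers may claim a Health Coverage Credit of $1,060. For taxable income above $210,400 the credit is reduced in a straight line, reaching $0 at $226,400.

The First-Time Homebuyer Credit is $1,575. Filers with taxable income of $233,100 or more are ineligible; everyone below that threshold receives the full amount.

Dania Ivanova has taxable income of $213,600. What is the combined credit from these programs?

Health Coverage Credit: $213,600 is $3,200 into a $16,000 phase-out range, leaving 12,800/16,000 of the credit: $1,060 × 12,800/16,000 = $848.
First-Time Homebuyer Credit: $213,600 is below the $233,100 cutoff, so the full $1,575 applies.
Total: $848 + $1,575 = $2,423.

$2,423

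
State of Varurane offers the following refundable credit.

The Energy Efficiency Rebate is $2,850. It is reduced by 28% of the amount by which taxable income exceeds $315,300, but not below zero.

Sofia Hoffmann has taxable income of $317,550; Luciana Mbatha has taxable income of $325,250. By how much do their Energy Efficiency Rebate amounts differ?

$2,156

Sofia ($317,550): Energy Efficiency Rebate: 28% of the $2,250 excess over $315,300 is $630; credit = $2,850 − $630 = $2,220.
Luciana ($325,250): Energy Efficiency Rebate: 28% of the $9,950 excess over $315,300 is $2,786; credit = $2,850 − $2,786 = $64.
Difference: |$2,220 − $64| = $2,156.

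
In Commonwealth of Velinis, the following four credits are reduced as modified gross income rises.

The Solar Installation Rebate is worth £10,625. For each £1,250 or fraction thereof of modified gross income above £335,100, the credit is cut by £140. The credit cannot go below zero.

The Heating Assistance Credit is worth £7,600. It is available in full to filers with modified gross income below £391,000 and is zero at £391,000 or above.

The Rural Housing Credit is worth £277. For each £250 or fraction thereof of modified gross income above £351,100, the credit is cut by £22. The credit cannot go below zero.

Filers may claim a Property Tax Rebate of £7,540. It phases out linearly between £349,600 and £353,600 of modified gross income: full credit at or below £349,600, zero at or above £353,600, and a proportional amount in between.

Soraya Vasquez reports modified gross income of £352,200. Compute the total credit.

£19,071

Solar Installation Rebate: income exceeds £335,100 by £17,100, which is 14 full-or-partial £1,250 increments; reduction = 14 × £140 = £1,960, leaving £8,665.
Heating Assistance Credit: £352,200 is below the £391,000 cutoff, so the full £7,600 applies.
Rural Housing Credit: income exceeds £351,100 by £1,100, which is 5 full-or-partial £250 increments; reduction = 5 × £22 = £110, leaving £167.
Property Tax Rebate: £352,200 is £2,600 into a £4,000 phase-out range, leaving 1,400/4,000 of the credit: £7,540 × 1,400/4,000 = £2,639.
Total: £8,665 + £7,600 + £167 + £2,639 = £19,071.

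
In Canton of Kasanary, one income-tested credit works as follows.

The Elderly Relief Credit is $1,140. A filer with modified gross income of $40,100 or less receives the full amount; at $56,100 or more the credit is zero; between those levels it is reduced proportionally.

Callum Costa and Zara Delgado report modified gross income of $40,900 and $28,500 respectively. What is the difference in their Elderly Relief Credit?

Callum ($40,900): Elderly Relief Credit: $40,900 is $800 into a $16,000 phase-out range, leaving 15,200/16,000 of the credit: $1,140 × 15,200/16,000 = $1,083.
Zara ($28,500): Elderly Relief Credit: $28,500 is at or below the $40,100 threshold, so the full $1,140 applies.
Difference: |$1,083 − $1,140| = $57.

$57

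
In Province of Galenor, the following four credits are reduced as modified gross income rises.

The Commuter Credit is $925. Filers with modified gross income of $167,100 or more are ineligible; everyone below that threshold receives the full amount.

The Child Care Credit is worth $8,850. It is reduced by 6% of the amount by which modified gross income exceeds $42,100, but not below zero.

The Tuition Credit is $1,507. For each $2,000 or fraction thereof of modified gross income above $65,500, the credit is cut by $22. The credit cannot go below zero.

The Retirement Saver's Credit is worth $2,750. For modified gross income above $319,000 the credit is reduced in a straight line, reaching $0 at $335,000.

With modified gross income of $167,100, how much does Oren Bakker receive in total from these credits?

$4,485

Commuter Credit: $167,100 meets or exceeds the $167,100 cutoff, so the credit is $0.
Child Care Credit: 6% of the $125,000 excess over $42,100 is $7,500; credit = $8,850 − $7,500 = $1,350.
Tuition Credit: income exceeds $65,500 by $101,600, which is 51 full-or-partial $2,000 increments; reduction = 51 × $22 = $1,122, leaving $385.
Retirement Saver's Credit: $167,100 is at or below the $319,000 threshold, so the full $2,750 applies.
Total: $0 + $1,350 + $385 + $2,750 = $4,485.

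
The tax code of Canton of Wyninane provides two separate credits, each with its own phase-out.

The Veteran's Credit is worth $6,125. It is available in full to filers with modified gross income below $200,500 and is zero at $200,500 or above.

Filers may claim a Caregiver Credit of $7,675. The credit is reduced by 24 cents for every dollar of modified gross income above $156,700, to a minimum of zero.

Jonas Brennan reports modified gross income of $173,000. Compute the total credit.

Veteran's Credit: $173,000 is below the $200,500 cutoff, so the full $6,125 applies.
Caregiver Credit: 24% of the $16,300 excess over $156,700 is $3,912; credit = $7,675 − $3,912 = $3,763.
Total: $6,125 + $3,763 = $9,888.

$9,888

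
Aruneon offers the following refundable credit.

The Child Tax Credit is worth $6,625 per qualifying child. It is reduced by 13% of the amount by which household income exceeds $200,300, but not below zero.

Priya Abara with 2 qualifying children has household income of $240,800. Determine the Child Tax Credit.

Child Tax Credit: base = 2 × $6,625 = $13,250. 13% of the $40,500 excess over $200,300 is $5,265; credit = $13,250 − $5,265 = $7,985.

$7,985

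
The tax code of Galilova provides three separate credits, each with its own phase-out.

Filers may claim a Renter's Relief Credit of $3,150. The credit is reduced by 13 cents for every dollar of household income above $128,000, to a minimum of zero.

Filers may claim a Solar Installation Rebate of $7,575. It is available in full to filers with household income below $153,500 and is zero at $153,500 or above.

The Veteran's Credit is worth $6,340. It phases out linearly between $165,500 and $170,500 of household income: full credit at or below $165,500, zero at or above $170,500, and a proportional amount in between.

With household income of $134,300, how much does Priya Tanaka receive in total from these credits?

$16,246

Renter's Relief Credit: 13% of the $6,300 excess over $128,000 is $819; credit = $3,150 − $819 = $2,331.
Solar Installation Rebate: $134,300 is below the $153,500 cutoff, so the full $7,575 applies.
Veteran's Credit: $134,300 is at or below the $165,500 threshold, so the full $6,340 applies.
Total: $2,331 + $7,575 + $6,340 = $16,246.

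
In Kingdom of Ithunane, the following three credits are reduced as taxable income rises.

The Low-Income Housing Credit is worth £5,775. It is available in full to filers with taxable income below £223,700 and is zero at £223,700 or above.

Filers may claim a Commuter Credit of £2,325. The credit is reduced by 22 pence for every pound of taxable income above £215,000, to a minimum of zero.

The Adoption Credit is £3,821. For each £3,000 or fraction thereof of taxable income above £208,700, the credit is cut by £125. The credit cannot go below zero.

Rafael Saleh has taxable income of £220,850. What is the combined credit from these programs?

Low-Income Housing Credit: £220,850 is below the £223,700 cutoff, so the full £5,775 applies.
Commuter Credit: 22% of the £5,850 excess over £215,000 is £1,287; credit = £2,325 − £1,287 = £1,038.
Adoption Credit: income exceeds £208,700 by £12,150, which is 5 full-or-partial £3,000 increments; reduction = 5 × £125 = £625, leaving £3,196.
Total: £5,775 + £1,038 + £3,196 = £10,009.

£10,009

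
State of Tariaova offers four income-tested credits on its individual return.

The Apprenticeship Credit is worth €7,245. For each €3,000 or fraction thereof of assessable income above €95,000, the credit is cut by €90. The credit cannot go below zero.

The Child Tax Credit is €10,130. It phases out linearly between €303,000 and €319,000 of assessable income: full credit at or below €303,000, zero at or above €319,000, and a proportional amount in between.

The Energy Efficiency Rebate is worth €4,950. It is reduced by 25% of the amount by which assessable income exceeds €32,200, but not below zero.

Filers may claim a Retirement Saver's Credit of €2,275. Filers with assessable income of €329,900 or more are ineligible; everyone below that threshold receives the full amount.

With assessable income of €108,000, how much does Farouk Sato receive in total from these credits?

€19,200

Apprenticeship Credit: income exceeds €95,000 by €13,000, which is 5 full-or-partial €3,000 increments; reduction = 5 × €90 = €450, leaving €6,795.
Child Tax Credit: €108,000 is at or below the €303,000 threshold, so the full €10,130 applies.
Energy Efficiency Rebate: 25% of the €75,800 excess over €32,200 is €18,950 ≥ base, so the credit is €0.
Retirement Saver's Credit: €108,000 is below the €329,900 cutoff, so the full €2,275 applies.
Total: €6,795 + €10,130 + €0 + €2,275 = €19,200.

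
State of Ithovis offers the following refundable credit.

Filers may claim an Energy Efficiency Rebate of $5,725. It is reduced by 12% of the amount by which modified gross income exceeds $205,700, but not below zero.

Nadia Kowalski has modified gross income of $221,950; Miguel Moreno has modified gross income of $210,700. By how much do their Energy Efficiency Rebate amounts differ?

$1,350

Nadia ($221,950): Energy Efficiency Rebate: 12% of the $16,250 excess over $205,700 is $1,950; credit = $5,725 − $1,950 = $3,775.
Miguel ($210,700): Energy Efficiency Rebate: 12% of the $5,000 excess over $205,700 is $600; credit = $5,725 − $600 = $5,125.
Difference: |$3,775 − $5,125| = $1,350.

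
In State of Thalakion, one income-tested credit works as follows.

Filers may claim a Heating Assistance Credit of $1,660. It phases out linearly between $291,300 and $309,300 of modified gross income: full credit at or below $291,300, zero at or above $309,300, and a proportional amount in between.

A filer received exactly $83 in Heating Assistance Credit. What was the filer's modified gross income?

$308,400

$83 is 83/1,660 of the full $1,660, so 1,577/1,660 of the $18,000 range has been used: income = $291,300 + $18,000 × 1,577/1,660 = $308,400.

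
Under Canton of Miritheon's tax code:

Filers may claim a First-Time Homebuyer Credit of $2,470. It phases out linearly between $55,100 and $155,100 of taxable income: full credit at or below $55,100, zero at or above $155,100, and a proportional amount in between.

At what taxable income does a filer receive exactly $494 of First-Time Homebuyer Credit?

$494 is 494/2,470 of the full $2,470, so 1,976/2,470 of the $100,000 range has been used: income = $55,100 + $100,000 × 1,976/2,470 = $135,100.

$135,100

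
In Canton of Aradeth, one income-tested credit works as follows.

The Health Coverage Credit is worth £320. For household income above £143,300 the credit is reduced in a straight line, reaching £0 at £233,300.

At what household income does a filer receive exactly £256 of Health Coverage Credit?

£161,300

£256 is 256/320 of the full £320, so 64/320 of the £90,000 range has been used: income = £143,300 + £90,000 × 64/320 = £161,300.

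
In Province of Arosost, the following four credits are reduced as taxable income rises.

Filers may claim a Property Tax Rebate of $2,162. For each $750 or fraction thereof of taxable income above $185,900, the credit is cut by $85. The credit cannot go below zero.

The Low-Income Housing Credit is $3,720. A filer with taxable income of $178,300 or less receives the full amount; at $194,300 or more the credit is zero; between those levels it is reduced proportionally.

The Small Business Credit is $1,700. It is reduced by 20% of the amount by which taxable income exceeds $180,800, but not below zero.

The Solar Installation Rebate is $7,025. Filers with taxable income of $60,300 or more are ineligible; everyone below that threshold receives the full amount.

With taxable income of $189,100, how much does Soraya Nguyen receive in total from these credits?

$2,986

Property Tax Rebate: income exceeds $185,900 by $3,200, which is 5 full-or-partial $750 increments; reduction = 5 × $85 = $425, leaving $1,737.
Low-Income Housing Credit: $189,100 is $10,800 into a $16,000 phase-out range, leaving 5,200/16,000 of the credit: $3,720 × 5,200/16,000 = $1,209.
Small Business Credit: 20% of the $8,300 excess over $180,800 is $1,660; credit = $1,700 − $1,660 = $40.
Solar Installation Rebate: $189,100 meets or exceeds the $60,300 cutoff, so the credit is $0.
Total: $1,737 + $1,209 + $40 + $0 = $2,986.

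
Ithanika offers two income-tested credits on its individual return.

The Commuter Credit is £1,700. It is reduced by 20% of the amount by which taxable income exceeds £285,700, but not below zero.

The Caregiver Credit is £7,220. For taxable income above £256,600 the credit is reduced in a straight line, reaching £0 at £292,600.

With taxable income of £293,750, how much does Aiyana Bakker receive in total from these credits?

Commuter Credit: 20% of the £8,050 excess over £285,700 is £1,610; credit = £1,700 − £1,610 = £90.
Caregiver Credit: £293,750 is at or above £292,600, so the credit is £0.
Total: £90 + £0 = £90.

£90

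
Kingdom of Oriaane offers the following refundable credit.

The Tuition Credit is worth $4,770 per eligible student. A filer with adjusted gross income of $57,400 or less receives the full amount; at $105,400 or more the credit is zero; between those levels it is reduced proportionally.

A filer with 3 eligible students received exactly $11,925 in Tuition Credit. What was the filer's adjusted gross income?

Full credit = 3 × $4,770 = $14,310.
$11,925 is 11,925/14,310 of the full $14,310, so 2,385/14,310 of the $48,000 range has been used: income = $57,400 + $48,000 × 2,385/14,310 = $65,400.

$65,400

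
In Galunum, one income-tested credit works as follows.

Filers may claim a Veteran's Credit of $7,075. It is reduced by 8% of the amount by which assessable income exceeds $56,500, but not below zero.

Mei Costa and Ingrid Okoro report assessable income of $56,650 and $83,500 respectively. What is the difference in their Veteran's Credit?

Mei ($56,650): Veteran's Credit: 8% of the $150 excess over $56,500 is $12; credit = $7,075 − $12 = $7,063.
Ingrid ($83,500): Veteran's Credit: 8% of the $27,000 excess over $56,500 is $2,160; credit = $7,075 − $2,160 = $4,915.
Difference: |$7,063 − $4,915| = $2,148.

$2,148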